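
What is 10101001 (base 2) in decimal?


10101001 in decimal = 169

169


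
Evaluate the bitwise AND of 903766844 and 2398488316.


0b110101110111100110001100111100 & 0b10001110111101100000011011111100 = 0b100110101100000001000111100 = 81134140

81134140


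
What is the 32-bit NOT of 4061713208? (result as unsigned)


~0b11110010000110001101001100111000 = 0b1101111001110010110011000111 = 233254087 (32-bit unsigned)

233254087


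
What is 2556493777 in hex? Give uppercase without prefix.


2556493777 = 9860FFD1 hex

9860FFD1


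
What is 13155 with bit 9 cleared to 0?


13155 & ~(1 << 9) = 12643

12643


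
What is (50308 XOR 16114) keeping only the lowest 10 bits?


Step 1: 50308 ^ 16114 = 64118
Step 2: 64118 & 1023 = 630

630


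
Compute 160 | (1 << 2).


160 | (1 << 2) = 160 | 4 = 164

164


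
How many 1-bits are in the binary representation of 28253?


0b110111001011101 has 10 set bits

10


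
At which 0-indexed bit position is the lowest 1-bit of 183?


0b10110111. Lowest set bit at position 0

0


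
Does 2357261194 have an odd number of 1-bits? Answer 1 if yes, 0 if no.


0b10001100100000001111001110001010 has 13 ones => parity 1

1


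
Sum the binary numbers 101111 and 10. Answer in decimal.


101111 + 10 = 110001 = 49

49


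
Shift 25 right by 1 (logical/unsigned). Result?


0b11001 >> 1 = 0b1100 = 12

12


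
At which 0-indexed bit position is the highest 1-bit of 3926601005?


0b11101010000010110010110100101101. Highest set bit at position 31

31


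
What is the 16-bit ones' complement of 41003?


41003 ^ 65535 = 24532

24532


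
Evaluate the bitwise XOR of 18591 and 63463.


0b100100010011111 ^ 0b1111011111100111 = 0b1011111101111000 = 49016

49016


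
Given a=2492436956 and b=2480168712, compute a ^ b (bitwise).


2492436956 ^ 2480168712 = 123457236

123457236


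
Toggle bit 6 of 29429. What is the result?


29429 ^ (1 << 6) = 29429 ^ 64 = 29365

29365


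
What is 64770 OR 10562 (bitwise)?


0b1111110100000010 | 0b10100101000010 = 0b1111110101000010 = 64834

64834


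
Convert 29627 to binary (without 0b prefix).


29627 = 111001110111011 in binary

111001110111011


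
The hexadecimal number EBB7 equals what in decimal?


EBB7 hex = 60343 decimal

60343


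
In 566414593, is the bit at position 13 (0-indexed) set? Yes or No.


0b100001110000101100110100000001, bit 13 = 0. No

No


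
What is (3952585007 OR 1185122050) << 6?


Step 1: 3952585007 | 1185122050 = 4021792559
Step 2: 4021792559 << 6 = 257394723776

257394723776


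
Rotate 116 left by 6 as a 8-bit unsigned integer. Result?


Rotate 0b1110100 left by 6 (8-bit) = 0b11101 = 29

29


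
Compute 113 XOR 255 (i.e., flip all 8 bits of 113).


113 ^ 255 = 142

142


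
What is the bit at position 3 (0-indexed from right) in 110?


0b1101110, position 3 = 1

1


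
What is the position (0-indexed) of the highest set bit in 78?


0b1001110. Highest set bit at position 6

6


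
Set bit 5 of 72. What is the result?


72 | (1 << 5) = 72 | 32 = 104

104


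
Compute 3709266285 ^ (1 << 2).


3709266285 ^ (1 << 2) = 3709266285 ^ 4 = 3709266281

3709266281


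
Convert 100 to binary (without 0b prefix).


100 = 1100100 in binary

1100100


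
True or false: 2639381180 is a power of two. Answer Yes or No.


0b10011101010100011100001010111100. Multiple bits set => No

No


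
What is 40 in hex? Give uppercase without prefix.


40 = 28 hex

28


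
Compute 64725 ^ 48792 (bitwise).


0b1111110011010101 ^ 0b1011111010011000 = 0b100001001001101 = 16973

16973


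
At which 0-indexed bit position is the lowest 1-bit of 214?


0b11010110. Lowest set bit at position 1

1


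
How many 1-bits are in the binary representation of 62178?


0b1111001011100010 has 9 set bits

9


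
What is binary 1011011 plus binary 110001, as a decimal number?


1011011 + 110001 = 10001100 = 140

140


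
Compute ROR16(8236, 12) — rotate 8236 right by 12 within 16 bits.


Rotate 0b10000000101100 right by 12 (16-bit) = 0b1011000010 = 706

706


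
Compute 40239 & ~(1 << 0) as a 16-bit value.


40239 & ~(1 << 0) = 40238

40238


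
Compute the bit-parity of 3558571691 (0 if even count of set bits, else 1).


0b11010100000110110111111010101011 has 19 ones => parity 1

1


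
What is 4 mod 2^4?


4 & 15 = 4

4


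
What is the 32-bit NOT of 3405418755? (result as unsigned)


~0b11001010111110101001000100000011 = 0b110101000001010110111011111100 = 889548540 (32-bit unsigned)

889548540


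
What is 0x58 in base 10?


58 hex = 88 decimal

88


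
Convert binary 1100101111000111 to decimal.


1100101111000111 in decimal = 52167

52167


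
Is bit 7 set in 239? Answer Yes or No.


0b11101111, bit 7 = 1. Yes

Yes


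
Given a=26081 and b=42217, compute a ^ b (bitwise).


26081 ^ 42217 = 49416

49416


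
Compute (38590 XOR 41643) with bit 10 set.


Step 1: 38590 ^ 41643 = 13333
Step 2: 13333 | (1 << 10) = 13333 | 1024 = 13333

13333


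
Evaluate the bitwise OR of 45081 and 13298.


0b1011000000011001 | 0b11001111110010 = 0b1011001111111011 = 46075

46075


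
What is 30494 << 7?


0b111011100011110 << 7 = 0b1110111000111100000000 = 3903232

3903232


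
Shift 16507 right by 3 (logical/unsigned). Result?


0b100000001111011 >> 3 = 0b100000001111 = 2063

2063


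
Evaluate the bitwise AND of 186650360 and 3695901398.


0b1011001000000000111011111000 & 0b11011100010010101111101011010110 = 0b1000000000000000101011010000 = 134220496

134220496


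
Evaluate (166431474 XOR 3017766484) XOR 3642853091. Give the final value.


Step 1: 166431474 ^ 3017766484 = 3124034726
Step 2: 3124034726 ^ 3642853091 = 1662351941

1662351941


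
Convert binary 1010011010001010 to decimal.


1010011010001010 in decimal = 42634

42634


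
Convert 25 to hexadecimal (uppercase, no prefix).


25 = 19 hex

19


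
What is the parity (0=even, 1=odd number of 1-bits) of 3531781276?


0b11010010100000101011010010011100 has 14 ones => parity 0

0


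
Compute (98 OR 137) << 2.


Step 1: 98 | 137 = 235
Step 2: 235 << 2 = 940

940


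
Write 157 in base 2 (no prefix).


157 = 10011101 in binary

10011101


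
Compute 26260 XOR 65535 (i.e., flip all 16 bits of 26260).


26260 ^ 65535 = 39275

39275


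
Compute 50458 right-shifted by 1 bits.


0b1100010100011010 >> 1 = 0b110001010001101 = 25229

25229


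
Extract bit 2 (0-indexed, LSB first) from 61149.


0b1110111011011101, position 2 = 1

1


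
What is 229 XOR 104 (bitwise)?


0b11100101 ^ 0b1101000 = 0b10001101 = 141

141


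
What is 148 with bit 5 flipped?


148 ^ (1 << 5) = 148 ^ 32 = 180

180


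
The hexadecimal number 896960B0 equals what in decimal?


896960B0 hex = 2305384624 decimal

2305384624


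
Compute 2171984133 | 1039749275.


0b10000001011101011101100100000101 | 0b111101111110010101000010011011 = 0b10111101111111011101100110011111 = 3187530143

3187530143


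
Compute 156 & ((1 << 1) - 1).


156 & 1 = 0

0


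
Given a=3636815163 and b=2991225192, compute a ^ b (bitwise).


3636815163 ^ 2991225192 = 1787763795

1787763795


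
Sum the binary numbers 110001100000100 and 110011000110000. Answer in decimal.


110001100000100 + 110011000110000 = 1100100100110100 = 51508

51508


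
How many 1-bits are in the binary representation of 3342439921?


0b11000111001110011001010111110001 has 18 set bits

18


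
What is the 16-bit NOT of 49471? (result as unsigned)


~0b1100000100111111 = 0b11111011000000 = 16064 (16-bit unsigned)

16064


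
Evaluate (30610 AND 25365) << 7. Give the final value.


Step 1: 30610 & 25365 = 25360
Step 2: 25360 << 7 = 3246080

3246080


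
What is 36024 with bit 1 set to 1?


36024 | (1 << 1) = 36024 | 2 = 36026

36026


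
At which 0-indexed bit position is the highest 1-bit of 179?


0b10110011. Highest set bit at position 7

7


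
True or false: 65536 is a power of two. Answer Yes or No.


0b10000000000000000. Only one bit set => Yes

Yes


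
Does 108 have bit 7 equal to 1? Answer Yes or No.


0b1101100, bit 7 = 0. No

No


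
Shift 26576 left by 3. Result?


0b110011111010000 << 3 = 0b110011111010000000 = 212608

212608


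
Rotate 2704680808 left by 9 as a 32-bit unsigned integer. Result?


Rotate 0b10100001001101100010011101101000 left by 9 (32-bit) = 0b1101100010011101101000101000010 = 1817104706

1817104706


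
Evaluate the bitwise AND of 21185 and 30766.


0b101001011000001 & 0b111100000101110 = 0b101000000000000 = 20480

20480


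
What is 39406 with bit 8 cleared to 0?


39406 & ~(1 << 8) = 39150

39150


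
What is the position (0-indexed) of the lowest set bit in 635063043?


0b100101110110100100101100000011. Lowest set bit at position 0

0


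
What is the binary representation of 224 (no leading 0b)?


224 = 11100000 in binary

11100000


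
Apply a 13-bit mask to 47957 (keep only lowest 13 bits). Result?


47957 & 8191 = 6997

6997


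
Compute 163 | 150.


0b10100011 | 0b10010110 = 0b10110111 = 183

183


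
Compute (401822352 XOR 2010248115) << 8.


Step 1: 401822352 ^ 2010248115 = 1612882211
Step 2: 1612882211 << 8 = 412897846016

412897846016


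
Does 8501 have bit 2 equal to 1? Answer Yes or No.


0b10000100110101, bit 2 = 1. Yes

Yes


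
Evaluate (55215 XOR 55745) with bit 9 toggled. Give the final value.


Step 1: 55215 ^ 55745 = 3694
Step 2: 3694 ^ (1 << 9) = 3694 ^ 512 = 3182

3182


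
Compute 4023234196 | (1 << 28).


4023234196 | (1 << 28) = 4023234196 | 268435456 = 4291669652

4291669652


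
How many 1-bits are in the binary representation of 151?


0b10010111 has 5 set bits

5


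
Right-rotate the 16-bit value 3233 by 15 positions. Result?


Rotate 0b110010100001 right by 15 (16-bit) = 0b1100101000010 = 6466

6466


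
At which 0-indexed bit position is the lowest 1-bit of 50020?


0b1100001101100100. Lowest set bit at position 2

2


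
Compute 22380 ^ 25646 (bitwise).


0b101011101101100 ^ 0b110010000101110 = 0b11001101000010 = 13122

13122


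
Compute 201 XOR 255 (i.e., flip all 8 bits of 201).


201 ^ 255 = 54

54


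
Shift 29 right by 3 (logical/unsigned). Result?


0b11101 >> 3 = 0b11 = 3

3


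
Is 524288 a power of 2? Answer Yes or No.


0b10000000000000000000. Only one bit set => Yes

Yes


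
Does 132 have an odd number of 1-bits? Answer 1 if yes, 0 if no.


0b10000100 has 2 ones => parity 0

0


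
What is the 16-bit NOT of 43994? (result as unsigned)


~0b1010101111011010 = 0b101010000100101 = 21541 (16-bit unsigned)

21541


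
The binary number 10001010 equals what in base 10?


10001010 in decimal = 138

138


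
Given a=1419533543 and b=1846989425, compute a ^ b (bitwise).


1419533543 ^ 1846989425 = 982158998

982158998


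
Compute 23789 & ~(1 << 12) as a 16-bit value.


23789 & ~(1 << 12) = 19693

19693


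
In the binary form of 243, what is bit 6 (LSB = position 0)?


0b11110011, position 6 = 1

1


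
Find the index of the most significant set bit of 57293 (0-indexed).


0b1101111111001101. Highest set bit at position 15

15


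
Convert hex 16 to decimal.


16 hex = 22 decimal

22


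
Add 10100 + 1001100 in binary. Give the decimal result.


10100 + 1001100 = 1100000 = 96

96


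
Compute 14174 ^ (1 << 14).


14174 ^ (1 << 14) = 14174 ^ 16384 = 30558

30558


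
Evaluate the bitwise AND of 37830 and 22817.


0b1001001111000110 & 0b101100100100001 = 0b1000100000000 = 4352

4352


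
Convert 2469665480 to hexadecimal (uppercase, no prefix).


2469665480 = 93341AC8 hex

93341AC8


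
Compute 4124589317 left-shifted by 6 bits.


0b11110101110110000011110100000101 << 6 = 0b11110101110110000011110100000101000000 = 263973716288

263973716288


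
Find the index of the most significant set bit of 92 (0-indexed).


0b1011100. Highest set bit at position 6

6


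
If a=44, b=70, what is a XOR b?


44 ^ 70 = 106

106


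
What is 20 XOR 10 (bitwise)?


0b10100 ^ 0b1010 = 0b11110 = 30

30


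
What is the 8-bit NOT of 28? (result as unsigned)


~0b11100 = 0b11100011 = 227 (8-bit unsigned)

227


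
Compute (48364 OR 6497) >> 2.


Step 1: 48364 | 6497 = 48621
Step 2: 48621 >> 2 = 12155

12155


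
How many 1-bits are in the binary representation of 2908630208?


0b10101101010111100010110011000000 has 15 set bits

15


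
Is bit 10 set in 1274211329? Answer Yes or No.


0b1001011111100101110110000000001, bit 10 = 1. Yes

Yes


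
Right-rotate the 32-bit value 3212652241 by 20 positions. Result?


Rotate 0b10111111011111010010111011010001 right by 20 (32-bit) = 0b11010010111011010001101111110111 = 3538754551

3538754551


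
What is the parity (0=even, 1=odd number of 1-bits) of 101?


0b1100101 has 4 ones => parity 0

0


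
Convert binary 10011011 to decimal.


10011011 in decimal = 155

155


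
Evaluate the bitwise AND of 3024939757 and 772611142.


0b10110100010011001110101011101101 & 0b101110000011010001110001000110 = 0b100100000011000000100001000100 = 604768324

604768324


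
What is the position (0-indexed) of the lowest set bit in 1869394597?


0b1101111011011001011001010100101. Lowest set bit at position 0

0


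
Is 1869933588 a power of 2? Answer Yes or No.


0b1101111011101001110110000010100. Multiple bits set => No

No


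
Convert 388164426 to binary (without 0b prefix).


388164426 = 10111001000101110101101001010 in binary

10111001000101110101101001010


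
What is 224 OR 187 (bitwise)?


0b11100000 | 0b10111011 = 0b11111011 = 251

251


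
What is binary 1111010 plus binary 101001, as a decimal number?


1111010 + 101001 = 10100011 = 163

163


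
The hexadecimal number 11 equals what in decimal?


11 hex = 17 decimal

17


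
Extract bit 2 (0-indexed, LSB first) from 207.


0b11001111, position 2 = 1

1


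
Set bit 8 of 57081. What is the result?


57081 | (1 << 8) = 57081 | 256 = 57337

57337


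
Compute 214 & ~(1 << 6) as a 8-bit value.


214 & ~(1 << 6) = 150

150


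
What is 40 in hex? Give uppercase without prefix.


40 = 28 hex

28


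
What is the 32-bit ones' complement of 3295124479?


3295124479 ^ 4294967295 = 999842816

999842816


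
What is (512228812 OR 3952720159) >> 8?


Step 1: 512228812 | 3952720159 = 4288675295
Step 2: 4288675295 >> 8 = 16752637

16752637


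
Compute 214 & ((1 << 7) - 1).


214 & 127 = 86

86


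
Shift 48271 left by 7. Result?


0b1011110010001111 << 7 = 0b10111100100011110000000 = 6178688

6178688


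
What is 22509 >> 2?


0b101011111101101 >> 2 = 0b1010111111011 = 5627

5627


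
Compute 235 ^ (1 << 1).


235 ^ (1 << 1) = 235 ^ 2 = 233

233


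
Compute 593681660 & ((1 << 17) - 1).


593681660 & 131071 = 56572

56572


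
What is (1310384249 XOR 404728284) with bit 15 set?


Step 1: 1310384249 ^ 404728284 = 1443187109
Step 2: 1443187109 | (1 << 15) = 1443187109 | 32768 = 1443219877

1443219877


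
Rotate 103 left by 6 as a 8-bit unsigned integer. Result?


Rotate 0b1100111 left by 6 (8-bit) = 0b11011001 = 217

217


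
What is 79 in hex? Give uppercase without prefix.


79 = 4F hex

4F


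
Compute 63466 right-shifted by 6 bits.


0b1111011111101010 >> 6 = 0b1111011111 = 991

991


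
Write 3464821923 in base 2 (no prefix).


3464821923 = 11001110100001001111110010100011 in binary

11001110100001001111110010100011


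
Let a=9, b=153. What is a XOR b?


9 ^ 153 = 144

144


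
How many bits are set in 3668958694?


0b11011010101011111101110111100110 has 22 set bits

22


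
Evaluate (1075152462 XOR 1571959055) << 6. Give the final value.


Step 1: 1075152462 ^ 1571959055 = 497530689
Step 2: 497530689 << 6 = 31841964096

31841964096


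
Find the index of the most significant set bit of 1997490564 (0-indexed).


0b1110111000011110100100110000100. Highest set bit at position 30

30


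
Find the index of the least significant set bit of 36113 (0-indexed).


0b1000110100010001. Lowest set bit at position 0

0


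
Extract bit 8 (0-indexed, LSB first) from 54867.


0b1101011001010011, position 8 = 0

0


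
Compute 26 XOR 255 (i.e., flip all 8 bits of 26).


26 ^ 255 = 229

229


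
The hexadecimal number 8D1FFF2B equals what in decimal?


8D1FFF2B hex = 2367684395 decimal

2367684395


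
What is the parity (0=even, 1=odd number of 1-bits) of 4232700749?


0b11111100010010011110001101001101 has 18 ones => parity 0

0


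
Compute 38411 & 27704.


0b1001011000001011 & 0b110110000111000 = 0b10000001000 = 1032

1032


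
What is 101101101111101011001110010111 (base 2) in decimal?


101101101111101011001110010111 in decimal = 767472535

767472535


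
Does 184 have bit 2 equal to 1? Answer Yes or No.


0b10111000, bit 2 = 0. No

No


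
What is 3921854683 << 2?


0b11101001110000101100000011011011 << 2 = 0b1110100111000010110000001101101100 = 15687418732

15687418732


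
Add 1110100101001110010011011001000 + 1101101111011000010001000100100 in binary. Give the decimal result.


1110100101001110010011011001000 + 1101101111011000010001000100100 = 11100010100100110100100011101100 = 3801303276

3801303276


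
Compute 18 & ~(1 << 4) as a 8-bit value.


18 & ~(1 << 4) = 2

2


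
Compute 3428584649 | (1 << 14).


3428584649 | (1 << 14) = 3428584649 | 16384 = 3428601033

3428601033


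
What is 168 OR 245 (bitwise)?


0b10101000 | 0b11110101 = 0b11111101 = 253

253


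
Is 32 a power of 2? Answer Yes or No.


0b100000. Only one bit set => Yes

Yes


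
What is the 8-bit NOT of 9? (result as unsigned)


~0b1001 = 0b11110110 = 246 (8-bit unsigned)

246


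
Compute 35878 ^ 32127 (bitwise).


0b1000110000100110 ^ 0b111110101111111 = 0b1111000101011001 = 61785

61785


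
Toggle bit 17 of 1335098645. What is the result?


1335098645 ^ (1 << 17) = 1335098645 ^ 131072 = 1334967573

1334967573


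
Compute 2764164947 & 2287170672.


0b10100100110000011100111101010011 & 0b10001000010100110111010001110000 = 0b10000000010000010100010001010000 = 2151760976

2151760976


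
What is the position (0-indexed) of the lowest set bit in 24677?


0b110000001100101. Lowest set bit at position 0

0


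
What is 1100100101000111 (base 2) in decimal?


1100100101000111 in decimal = 51527

51527


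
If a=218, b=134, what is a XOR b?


218 ^ 134 = 92

92


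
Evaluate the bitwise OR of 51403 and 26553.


0b1100100011001011 | 0b110011110111001 = 0b1110111111111011 = 61435

61435


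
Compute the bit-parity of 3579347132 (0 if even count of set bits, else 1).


0b11010101010110001000000010111100 has 14 ones => parity 0

0


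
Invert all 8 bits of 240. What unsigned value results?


240 ^ 255 = 15

15


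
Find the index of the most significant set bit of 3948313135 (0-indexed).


0b11101011010101100111101000101111. Highest set bit at position 31

31


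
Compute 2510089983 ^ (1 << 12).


2510089983 ^ (1 << 12) = 2510089983 ^ 4096 = 2510094079

2510094079


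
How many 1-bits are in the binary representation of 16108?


0b11111011101100 has 10 set bits

10


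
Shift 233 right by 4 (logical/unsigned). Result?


0b11101001 >> 4 = 0b1110 = 14

14


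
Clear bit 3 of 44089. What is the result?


44089 & ~(1 << 3) = 44081

44081


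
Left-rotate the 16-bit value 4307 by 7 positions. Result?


Rotate 0b1000011010011 left by 7 (16-bit) = 0b110100110001000 = 27016

27016


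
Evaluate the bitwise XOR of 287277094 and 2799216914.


0b10001000111111000000000100110 ^ 0b10100110110110001010100100010010 = 0b10110111110001110010100100110100 = 3083282740

3083282740


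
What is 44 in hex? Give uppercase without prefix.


44 = 2C hex

2C


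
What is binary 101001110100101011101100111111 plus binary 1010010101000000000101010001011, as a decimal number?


101001110100101011101100111111 + 1010010101000000000101010001011 = 1111100011100101100010111001010 = 2087896522

2087896522


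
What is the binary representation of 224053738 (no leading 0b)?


224053738 = 1101010110101100100111101010 in binary

1101010110101100100111101010


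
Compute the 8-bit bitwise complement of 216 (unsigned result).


~0b11011000 = 0b100111 = 39 (8-bit unsigned)

39


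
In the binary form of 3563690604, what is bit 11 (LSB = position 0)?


0b11010100011010011001101001101100, position 11 = 1

1


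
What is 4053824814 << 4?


0b11110001101000000111010100101110 << 4 = 0b111100011010000001110101001011100000 = 64861197024

64861197024


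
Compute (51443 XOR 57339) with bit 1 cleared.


Step 1: 51443 ^ 57339 = 5896
Step 2: 5896 & ~(1 << 1) = 5896

5896


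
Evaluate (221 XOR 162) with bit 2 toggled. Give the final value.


Step 1: 221 ^ 162 = 127
Step 2: 127 ^ (1 << 2) = 127 ^ 4 = 123

123


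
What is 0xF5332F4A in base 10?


F5332F4A hex = 4113772362 decimal

4113772362


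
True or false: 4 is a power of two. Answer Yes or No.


0b100. Only one bit set => Yes

Yes


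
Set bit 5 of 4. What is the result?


4 | (1 << 5) = 4 | 32 = 36

36


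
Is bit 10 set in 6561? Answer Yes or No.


0b1100110100001, bit 10 = 0. No

No


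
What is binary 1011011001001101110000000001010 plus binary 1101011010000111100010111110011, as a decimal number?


1011011001001101110000000001010 + 1101011010000111100010111110011 = 11000110011010101010010111111101 = 3328878077

3328878077


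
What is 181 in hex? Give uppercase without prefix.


181 = B5 hex

B5


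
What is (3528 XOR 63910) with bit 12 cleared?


Step 1: 3528 ^ 63910 = 62574
Step 2: 62574 & ~(1 << 12) = 58478

58478


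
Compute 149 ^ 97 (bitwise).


0b10010101 ^ 0b1100001 = 0b11110100 = 244

244


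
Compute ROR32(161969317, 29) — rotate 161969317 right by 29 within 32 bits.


Rotate 0b1001101001110111010010100101 right by 29 (32-bit) = 0b1001101001110111010010100101000 = 1295754536

1295754536


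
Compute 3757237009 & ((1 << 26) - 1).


3757237009 & 67108863 = 66249489

66249489


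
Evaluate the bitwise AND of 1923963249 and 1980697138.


0b1110010101011010101100101110001 & 0b1110110000011110000101000110010 = 0b1110010000011010000100000110000 = 1913456688

1913456688


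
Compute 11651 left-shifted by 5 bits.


0b10110110000011 << 5 = 0b1011011000001100000 = 372832

372832


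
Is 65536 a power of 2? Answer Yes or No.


0b10000000000000000. Only one bit set => Yes

Yes


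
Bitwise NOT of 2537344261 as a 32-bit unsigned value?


~0b10010111001111001100110100000101 = 0b1101000110000110011001011111010 = 1757623034 (32-bit unsigned)

1757623034


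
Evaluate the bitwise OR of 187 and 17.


0b10111011 | 0b10001 = 0b10111011 = 187

187


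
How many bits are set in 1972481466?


0b1110101100100011010110110111010 has 18 set bits

18


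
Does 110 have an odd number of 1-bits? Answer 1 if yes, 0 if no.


0b1101110 has 5 ones => parity 1

1


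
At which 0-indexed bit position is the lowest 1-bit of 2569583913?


0b10011001001010001011110100101001. Lowest set bit at position 0

0


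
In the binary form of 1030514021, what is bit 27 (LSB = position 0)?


0b111101011011000110010101100101, position 27 = 1

1


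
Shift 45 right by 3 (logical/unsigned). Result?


0b101101 >> 3 = 0b101 = 5

5


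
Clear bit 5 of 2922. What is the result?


2922 & ~(1 << 5) = 2890

2890


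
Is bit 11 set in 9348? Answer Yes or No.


0b10010010000100, bit 11 = 0. No

No


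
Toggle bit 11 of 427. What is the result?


427 ^ (1 << 11) = 427 ^ 2048 = 2475

2475


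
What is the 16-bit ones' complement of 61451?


61451 ^ 65535 = 4084

4084


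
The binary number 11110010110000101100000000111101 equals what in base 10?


11110010110000101100000000111101 in decimal = 4072849469

4072849469


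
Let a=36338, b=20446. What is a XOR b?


36338 ^ 20446 = 49708

49708


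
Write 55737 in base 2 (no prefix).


55737 = 1101100110111001 in binary

1101100110111001


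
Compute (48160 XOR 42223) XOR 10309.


Step 1: 48160 ^ 42223 = 6351
Step 2: 6351 ^ 10309 = 12426

12426


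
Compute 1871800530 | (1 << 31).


1871800530 | (1 << 31) = 1871800530 | 2147483648 = 4019284178

4019284178


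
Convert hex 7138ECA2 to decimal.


7138ECA2 hex = 1899556002 decimal

1899556002


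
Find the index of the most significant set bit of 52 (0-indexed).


0b110100. Highest set bit at position 5

5


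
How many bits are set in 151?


0b10010111 has 5 set bits

5


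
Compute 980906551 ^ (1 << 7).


980906551 ^ (1 << 7) = 980906551 ^ 128 = 980906679

980906679


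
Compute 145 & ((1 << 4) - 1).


145 & 15 = 1

1


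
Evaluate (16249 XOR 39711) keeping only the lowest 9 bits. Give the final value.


Step 1: 16249 ^ 39711 = 42086
Step 2: 42086 & 511 = 102

102


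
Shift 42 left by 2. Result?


0b101010 << 2 = 0b10101000 = 168

168


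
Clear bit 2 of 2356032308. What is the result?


2356032308 & ~(1 << 2) = 2356032304

2356032304


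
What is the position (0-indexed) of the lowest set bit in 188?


0b10111100. Lowest set bit at position 2

2


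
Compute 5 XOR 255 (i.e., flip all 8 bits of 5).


5 ^ 255 = 250

250


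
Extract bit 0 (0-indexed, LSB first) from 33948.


0b1000010010011100, position 0 = 0

0


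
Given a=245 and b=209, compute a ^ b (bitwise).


245 ^ 209 = 36

36


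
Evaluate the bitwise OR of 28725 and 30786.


0b111000000110101 | 0b111100001000010 = 0b111100001110111 = 30839

30839


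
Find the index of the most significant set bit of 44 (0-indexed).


0b101100. Highest set bit at position 5

5


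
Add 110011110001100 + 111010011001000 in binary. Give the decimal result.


110011110001100 + 111010011001000 = 1101110001010100 = 56404

56404


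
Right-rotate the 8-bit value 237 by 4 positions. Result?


Rotate 0b11101101 right by 4 (8-bit) = 0b11011110 = 222

222


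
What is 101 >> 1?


0b1100101 >> 1 = 0b110010 = 50

50


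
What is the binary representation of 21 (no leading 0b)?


21 = 10101 in binary

10101


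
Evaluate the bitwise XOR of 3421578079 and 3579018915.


0b11001011111100010010001101011111 ^ 0b11010101010100110111111010100011 = 0b11110101000100101110111111100 = 513957372

513957372


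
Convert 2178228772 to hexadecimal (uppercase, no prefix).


2178228772 = 81D52224 hex

81D52224


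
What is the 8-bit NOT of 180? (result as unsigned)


~0b10110100 = 0b1001011 = 75 (8-bit unsigned)

75


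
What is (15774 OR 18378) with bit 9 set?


Step 1: 15774 | 18378 = 32734
Step 2: 32734 | (1 << 9) = 32734 | 512 = 32734

32734


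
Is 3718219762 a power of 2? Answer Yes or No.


0b11011101100111111000011111110010. Multiple bits set => No

No


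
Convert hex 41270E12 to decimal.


41270E12 hex = 1093078546 decimal

1093078546


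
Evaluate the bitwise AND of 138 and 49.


0b10001010 & 0b110001 = 0b0 = 0

0


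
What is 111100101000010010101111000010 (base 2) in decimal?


111100101000010010101111000010 in decimal = 1017195458

1017195458


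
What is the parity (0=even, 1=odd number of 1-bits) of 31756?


0b111110000001100 has 7 ones => parity 1

1


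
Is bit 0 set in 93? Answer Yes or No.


0b1011101, bit 0 = 1. Yes

Yes


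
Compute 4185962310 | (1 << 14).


4185962310 | (1 << 14) = 4185962310 | 16384 = 4185978694

4185978694


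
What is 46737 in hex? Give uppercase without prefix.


46737 = B691 hex

B691


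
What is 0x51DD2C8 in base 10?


51DD2C8 hex = 85840584 decimal

85840584


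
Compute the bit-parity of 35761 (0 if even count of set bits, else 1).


0b1000101110110001 has 8 ones => parity 0

0


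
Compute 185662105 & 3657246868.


0b1011000100001111101010011001 & 0b11011001111111010010100010010100 = 0b1001000100000010100010010000 = 152053904

152053904


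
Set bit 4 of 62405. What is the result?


62405 | (1 << 4) = 62405 | 16 = 62421

62421


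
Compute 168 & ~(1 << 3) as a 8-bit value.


168 & ~(1 << 3) = 160

160


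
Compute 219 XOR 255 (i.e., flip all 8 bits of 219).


219 ^ 255 = 36

36


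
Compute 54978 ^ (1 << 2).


54978 ^ (1 << 2) = 54978 ^ 4 = 54982

54982


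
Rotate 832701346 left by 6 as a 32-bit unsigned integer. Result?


Rotate 0b110001101000100000001110100010 left by 6 (32-bit) = 0b1101000100000001110100010001100 = 1753278604

1753278604


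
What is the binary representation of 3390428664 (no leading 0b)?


3390428664 = 11001010000101011101010111111000 in binary

11001010000101011101010111111000


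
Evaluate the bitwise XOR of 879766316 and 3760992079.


0b110100011100000010101100101100 ^ 0b11100000001011000010111101001111 = 0b11010100010111000000010001100011 = 3562800227

3562800227


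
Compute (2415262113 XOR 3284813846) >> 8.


Step 1: 2415262113 ^ 3284813846 = 1279242679
Step 2: 1279242679 >> 8 = 4997041

4997041


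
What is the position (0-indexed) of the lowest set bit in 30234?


0b111011000011010. Lowest set bit at position 1

1


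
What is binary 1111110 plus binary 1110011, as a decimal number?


1111110 + 1110011 = 11110001 = 241

241


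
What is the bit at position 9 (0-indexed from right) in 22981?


0b101100111000101, position 9 = 0

0


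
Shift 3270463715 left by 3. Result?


0b11000010111011110101000011100011 << 3 = 0b11000010111011110101000011100011000 = 26163709720

26163709720


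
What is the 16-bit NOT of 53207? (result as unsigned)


~0b1100111111010111 = 0b11000000101000 = 12328 (16-bit unsigned)

12328


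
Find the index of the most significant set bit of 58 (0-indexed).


0b111010. Highest set bit at position 5

5


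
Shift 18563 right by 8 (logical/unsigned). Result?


0b100100010000011 >> 8 = 0b1001000 = 72

72


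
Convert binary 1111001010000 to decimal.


1111001010000 in decimal = 7760

7760


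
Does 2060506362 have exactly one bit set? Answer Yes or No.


0b1111010110100001101010011111010. Multiple bits set => No

No


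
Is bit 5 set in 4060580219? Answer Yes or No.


0b11110010000001111000100101111011, bit 5 = 1. Yes

Yes


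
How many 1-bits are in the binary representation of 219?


0b11011011 has 6 set bits

6


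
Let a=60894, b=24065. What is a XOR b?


60894 ^ 24065 = 46047

46047


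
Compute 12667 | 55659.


0b11000101111011 | 0b1101100101101011 = 0b1111100101111011 = 63867

63867


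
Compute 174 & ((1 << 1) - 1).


174 & 1 = 0

0


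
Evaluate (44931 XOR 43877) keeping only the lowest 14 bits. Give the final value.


Step 1: 44931 ^ 43877 = 1254
Step 2: 1254 & 16383 = 1254

1254


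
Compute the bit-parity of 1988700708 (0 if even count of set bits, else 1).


0b1110110100010010010101000100100 has 13 ones => parity 1

1


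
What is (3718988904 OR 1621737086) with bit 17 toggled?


Step 1: 3718988904 | 1621737086 = 4255907454
Step 2: 4255907454 ^ (1 << 17) = 4255907454 ^ 131072 = 4255776382

4255776382


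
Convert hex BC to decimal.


BC hex = 188 decimal

188


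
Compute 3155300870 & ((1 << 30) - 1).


3155300870 & 1073741823 = 1007817222

1007817222


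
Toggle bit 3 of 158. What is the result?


158 ^ (1 << 3) = 158 ^ 8 = 150

150


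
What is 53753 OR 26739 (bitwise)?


0b1101000111111001 | 0b110100001110011 = 0b1111100111111011 = 63995

63995


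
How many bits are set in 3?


0b11 has 2 set bits

2


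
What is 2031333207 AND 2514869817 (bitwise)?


0b1111001000100111010111101010111 & 0b10010101111001011101111000111001 = 0b10001000000011000111000010001 = 285314577

285314577


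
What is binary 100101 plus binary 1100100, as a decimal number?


100101 + 1100100 = 10001001 = 137

137


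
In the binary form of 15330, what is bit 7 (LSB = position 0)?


0b11101111100010, position 7 = 1

1


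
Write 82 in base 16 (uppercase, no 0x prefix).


82 = 52 hex

52


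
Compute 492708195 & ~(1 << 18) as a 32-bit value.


492708195 & ~(1 << 18) = 492446051

492446051


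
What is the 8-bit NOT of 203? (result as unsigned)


~0b11001011 = 0b110100 = 52 (8-bit unsigned)

52


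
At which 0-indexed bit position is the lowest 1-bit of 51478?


0b1100100100010110. Lowest set bit at position 1

1


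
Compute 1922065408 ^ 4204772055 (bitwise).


0b1110010100100000110010000000000 ^ 0b11111010100111111011101011010111 = 0b10001000000011111101111011010111 = 2282741463

2282741463


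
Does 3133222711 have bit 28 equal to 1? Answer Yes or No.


0b10111010110000010010111100110111, bit 28 = 1. Yes

Yes


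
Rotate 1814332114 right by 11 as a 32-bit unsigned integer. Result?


Rotate 0b1101100001001001000001011010010 right by 11 (32-bit) = 0b1011010010011011000010010010000 = 1515029648

1515029648


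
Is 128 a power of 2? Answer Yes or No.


0b10000000. Only one bit set => Yes

Yes


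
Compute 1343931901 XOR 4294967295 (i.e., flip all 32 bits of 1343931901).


1343931901 ^ 4294967295 = 2951035394

2951035394


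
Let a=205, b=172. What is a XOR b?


205 ^ 172 = 97

97


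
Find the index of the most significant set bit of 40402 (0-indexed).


0b1001110111010010. Highest set bit at position 15

15


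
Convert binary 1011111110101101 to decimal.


1011111110101101 in decimal = 49069

49069


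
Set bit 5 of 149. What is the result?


149 | (1 << 5) = 149 | 32 = 181

181


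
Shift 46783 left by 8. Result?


0b1011011010111111 << 8 = 0b101101101011111100000000 = 11976448

11976448


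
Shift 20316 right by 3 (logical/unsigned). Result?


0b100111101011100 >> 3 = 0b100111101011 = 2539

2539


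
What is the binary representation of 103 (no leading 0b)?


103 = 1100111 in binary

1100111


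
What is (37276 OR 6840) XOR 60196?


Step 1: 37276 | 6840 = 39868
Step 2: 39868 ^ 60196 = 28824

28824


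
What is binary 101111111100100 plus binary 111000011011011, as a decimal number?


101111111100100 + 111000011011011 = 1101000010111111 = 53439

53439


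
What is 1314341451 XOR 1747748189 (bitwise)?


0b1001110010101110100001001001011 ^ 0b1101000001011001000010101011101 = 0b100110011110111100011100010110 = 645646102

645646102


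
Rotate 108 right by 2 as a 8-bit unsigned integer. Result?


Rotate 0b1101100 right by 2 (8-bit) = 0b11011 = 27

27


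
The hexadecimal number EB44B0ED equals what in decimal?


EB44B0ED hex = 3947147501 decimal

3947147501


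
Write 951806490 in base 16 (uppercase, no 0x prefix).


951806490 = 38BB6A1A hex

38BB6A1A


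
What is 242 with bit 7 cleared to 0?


242 & ~(1 << 7) = 114

114


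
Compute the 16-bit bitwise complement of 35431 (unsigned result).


~0b1000101001100111 = 0b111010110011000 = 30104 (16-bit unsigned)

30104


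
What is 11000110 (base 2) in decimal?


11000110 in decimal = 198

198


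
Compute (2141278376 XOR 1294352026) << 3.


Step 1: 2141278376 ^ 1294352026 = 847736370
Step 2: 847736370 << 3 = 6781890960

6781890960


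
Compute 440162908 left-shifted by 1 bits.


0b11010001111000101101001011100 << 1 = 0b110100011110001011010010111000 = 880325816

880325816


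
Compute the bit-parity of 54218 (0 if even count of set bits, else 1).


0b1101001111001010 has 9 ones => parity 1

1


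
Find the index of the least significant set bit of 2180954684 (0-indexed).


0b10000001111111101011101000111100. Lowest set bit at position 2

2


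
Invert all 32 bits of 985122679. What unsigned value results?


985122679 ^ 4294967295 = 3309844616

3309844616


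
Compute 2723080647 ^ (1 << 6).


2723080647 ^ (1 << 6) = 2723080647 ^ 64 = 2723080583

2723080583


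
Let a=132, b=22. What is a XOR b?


132 ^ 22 = 146

146


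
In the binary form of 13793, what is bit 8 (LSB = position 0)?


0b11010111100001, position 8 = 1

1


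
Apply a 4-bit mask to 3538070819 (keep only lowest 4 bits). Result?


3538070819 & 15 = 3

3


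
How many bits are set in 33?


0b100001 has 2 set bits

2


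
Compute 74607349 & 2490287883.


0b100011100100110101011110101 & 0b10010100011011101100011100001011 = 0b100011000100100001000000001 = 73548289

73548289


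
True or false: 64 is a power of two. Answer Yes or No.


0b1000000. Only one bit set => Yes

Yes


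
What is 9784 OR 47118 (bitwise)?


0b10011000111000 | 0b1011100000001110 = 0b1011111000111110 = 48702

48702


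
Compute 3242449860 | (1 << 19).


3242449860 | (1 << 19) = 3242449860 | 524288 = 3242974148

3242974148


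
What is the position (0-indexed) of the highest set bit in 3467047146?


0b11001110101001101111000011101010. Highest set bit at position 31

31


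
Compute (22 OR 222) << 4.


Step 1: 22 | 222 = 222
Step 2: 222 << 4 = 3552

3552


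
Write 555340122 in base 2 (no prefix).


555340122 = 100001000110011101000101011010 in binary

100001000110011101000101011010


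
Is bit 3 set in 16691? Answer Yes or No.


0b100000100110011, bit 3 = 0. No

No


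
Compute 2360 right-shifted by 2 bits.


0b100100111000 >> 2 = 0b1001001110 = 590

590


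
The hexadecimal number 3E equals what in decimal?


3E hex = 62 decimal

62


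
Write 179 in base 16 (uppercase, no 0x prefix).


179 = B3 hex

B3


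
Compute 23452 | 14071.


0b101101110011100 | 0b11011011110111 = 0b111111111111111 = 32767

32767


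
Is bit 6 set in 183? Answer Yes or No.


0b10110111, bit 6 = 0. No

No


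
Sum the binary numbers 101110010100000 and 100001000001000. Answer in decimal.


101110010100000 + 100001000001000 = 1001111010101000 = 40616

40616


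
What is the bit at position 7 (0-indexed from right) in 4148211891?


0b11110111010000001011000010110011, position 7 = 1

1


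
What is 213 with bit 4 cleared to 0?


213 & ~(1 << 4) = 197

197


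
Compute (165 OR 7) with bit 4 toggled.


Step 1: 165 | 7 = 167
Step 2: 167 ^ (1 << 4) = 167 ^ 16 = 183

183


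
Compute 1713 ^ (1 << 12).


1713 ^ (1 << 12) = 1713 ^ 4096 = 5809

5809


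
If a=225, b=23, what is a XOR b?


225 ^ 23 = 246

246


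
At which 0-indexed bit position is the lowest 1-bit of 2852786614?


0b10101010000010100001000110110110. Lowest set bit at position 1

1
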